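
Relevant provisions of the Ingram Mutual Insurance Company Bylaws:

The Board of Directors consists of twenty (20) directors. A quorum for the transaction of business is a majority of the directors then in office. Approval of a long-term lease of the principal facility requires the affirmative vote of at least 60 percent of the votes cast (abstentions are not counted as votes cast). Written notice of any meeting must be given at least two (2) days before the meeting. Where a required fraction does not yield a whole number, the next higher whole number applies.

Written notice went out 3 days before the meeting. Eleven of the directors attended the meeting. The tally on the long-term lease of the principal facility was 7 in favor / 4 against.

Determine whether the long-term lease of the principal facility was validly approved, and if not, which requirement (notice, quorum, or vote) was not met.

Notice: 3 days given; 2 required (3 ≥ 2). Satisfied.
Quorum: 11 present; quorum is 11. Satisfied.
Vote: the long-term lease of the principal facility requires three-fifths of the votes cast (11). 3/5 of 11 = 6.60, rounded up to 7, so 7 affirmative votes are needed; 7 voted in favor. Satisfied.

Valid — all requirements satisfied.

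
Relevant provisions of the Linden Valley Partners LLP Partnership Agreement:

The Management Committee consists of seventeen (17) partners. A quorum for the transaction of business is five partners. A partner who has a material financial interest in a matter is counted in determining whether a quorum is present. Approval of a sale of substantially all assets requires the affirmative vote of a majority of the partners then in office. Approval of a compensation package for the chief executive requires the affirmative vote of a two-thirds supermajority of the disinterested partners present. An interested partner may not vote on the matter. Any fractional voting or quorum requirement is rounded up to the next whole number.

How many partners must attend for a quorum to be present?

The quorum is fixed at 5.

5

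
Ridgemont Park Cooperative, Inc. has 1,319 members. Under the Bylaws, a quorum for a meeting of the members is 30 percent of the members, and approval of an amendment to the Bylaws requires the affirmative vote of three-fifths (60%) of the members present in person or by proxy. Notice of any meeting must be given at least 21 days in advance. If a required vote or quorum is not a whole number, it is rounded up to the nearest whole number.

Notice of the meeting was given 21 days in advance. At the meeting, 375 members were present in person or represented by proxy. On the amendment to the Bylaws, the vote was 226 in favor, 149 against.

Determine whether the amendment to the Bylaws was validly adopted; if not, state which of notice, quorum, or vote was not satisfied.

Notice: 21 days given; 21 required. Satisfied.
Quorum: 30% of 1,319 = 395.70, rounded up to 396; 375 present. Not satisfied.
Vote: requires three-fifths of those present (375); 3/5 of 375 = 225, so 225 needed; 226 in favor. Satisfied.

Invalid — quorum requirement not satisfied.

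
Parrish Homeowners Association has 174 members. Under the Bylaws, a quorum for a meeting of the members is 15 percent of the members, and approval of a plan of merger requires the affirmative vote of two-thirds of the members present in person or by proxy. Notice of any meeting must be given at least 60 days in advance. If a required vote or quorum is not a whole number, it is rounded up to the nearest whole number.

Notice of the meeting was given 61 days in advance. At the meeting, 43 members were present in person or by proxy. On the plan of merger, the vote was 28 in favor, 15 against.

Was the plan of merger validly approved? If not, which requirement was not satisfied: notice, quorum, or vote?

Notice: 61 days given; 60 required. Satisfied.
Quorum: 15% of 174 = 26.10, rounded up to 27; 43 present. Satisfied.
Vote: requires two-thirds of those present (43); 2/3 of 43 = 28.67, rounded up to 29, so 29 needed; 28 in favor. Not satisfied.

Invalid — vote requirement not satisfied.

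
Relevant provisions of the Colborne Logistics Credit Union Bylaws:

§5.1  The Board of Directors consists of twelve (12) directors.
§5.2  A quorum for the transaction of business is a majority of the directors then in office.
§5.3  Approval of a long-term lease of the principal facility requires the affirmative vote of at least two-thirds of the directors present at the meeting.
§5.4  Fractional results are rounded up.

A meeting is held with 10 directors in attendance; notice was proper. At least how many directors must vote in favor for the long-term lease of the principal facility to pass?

The long-term lease of the principal facility requires two-thirds of the directors present (10).
2/3 of 10 = 6.67, rounded up to 7.

7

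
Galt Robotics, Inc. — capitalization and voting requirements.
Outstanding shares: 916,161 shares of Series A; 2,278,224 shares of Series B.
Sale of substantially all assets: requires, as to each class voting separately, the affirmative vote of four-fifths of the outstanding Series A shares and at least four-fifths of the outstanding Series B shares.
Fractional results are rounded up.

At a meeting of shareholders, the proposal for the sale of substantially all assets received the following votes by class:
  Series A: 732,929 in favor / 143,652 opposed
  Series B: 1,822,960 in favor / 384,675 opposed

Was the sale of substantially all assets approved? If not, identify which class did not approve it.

Series A: 4/5 of 916161 = 732928.80, rounded up to 732929; 732,929 required, 732,929 in favor — approved.
Series B: 4/5 of 2278224 = 1822579.20, rounded up to 1822580; 1,822,580 required, 1,822,960 in favor — approved.

Approved — every class gave the required vote.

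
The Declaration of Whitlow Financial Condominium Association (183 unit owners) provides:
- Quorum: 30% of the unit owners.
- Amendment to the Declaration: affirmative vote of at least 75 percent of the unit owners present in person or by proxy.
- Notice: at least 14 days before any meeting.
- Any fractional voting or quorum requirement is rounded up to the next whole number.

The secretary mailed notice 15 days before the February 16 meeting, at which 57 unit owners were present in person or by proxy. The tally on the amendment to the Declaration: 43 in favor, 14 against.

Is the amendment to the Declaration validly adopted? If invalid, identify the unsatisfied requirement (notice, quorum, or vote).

Notice: 15 days given; 14 required. Satisfied.
Quorum: 30% of 183 = 54.90, rounded up to 55; 57 present. Satisfied.
Vote: requires three-fourths of those present (57); 3/4 of 57 = 42.75, rounded up to 43, so 43 needed; 43 in favor. Satisfied.

Valid — all requirements satisfied.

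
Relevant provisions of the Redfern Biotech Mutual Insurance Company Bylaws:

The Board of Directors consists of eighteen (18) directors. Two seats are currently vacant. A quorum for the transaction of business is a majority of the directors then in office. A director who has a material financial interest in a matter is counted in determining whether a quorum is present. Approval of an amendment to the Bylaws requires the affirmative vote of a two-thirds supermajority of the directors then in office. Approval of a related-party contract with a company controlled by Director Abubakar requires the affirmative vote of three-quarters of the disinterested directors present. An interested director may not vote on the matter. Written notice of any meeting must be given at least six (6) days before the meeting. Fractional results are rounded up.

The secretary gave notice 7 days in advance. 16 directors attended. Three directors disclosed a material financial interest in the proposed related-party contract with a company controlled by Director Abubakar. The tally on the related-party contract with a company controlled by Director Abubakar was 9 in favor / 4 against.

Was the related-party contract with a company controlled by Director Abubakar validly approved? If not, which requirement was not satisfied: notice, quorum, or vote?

Notice: 7 days given; 6 required (7 ≥ 6). Satisfied.
Quorum: 16 present (interested directors count toward quorum); quorum is 9. Satisfied.
Vote: the related-party contract with a company controlled by Director Abubakar requires three-fourths of the disinterested directors present (16 − 3 = 13). 3/4 of 13 = 9.75, rounded up to 10, so 10 affirmative votes are needed; 9 voted in favor. Not satisfied.

Invalid — vote requirement not satisfied.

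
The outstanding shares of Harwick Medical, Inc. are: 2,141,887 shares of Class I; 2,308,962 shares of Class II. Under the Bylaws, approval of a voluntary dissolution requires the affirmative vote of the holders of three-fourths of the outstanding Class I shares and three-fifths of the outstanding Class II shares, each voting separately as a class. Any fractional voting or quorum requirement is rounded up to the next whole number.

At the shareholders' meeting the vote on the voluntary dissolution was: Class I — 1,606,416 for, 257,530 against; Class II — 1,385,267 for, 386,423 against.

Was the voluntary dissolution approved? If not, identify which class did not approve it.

Class I: 3/4 of 2141887 = 1606415.25, rounded up to 1606416; 1,606,416 required, 1,606,416 in favor — approved.
Class II: 3/5 of 2308962 = 1385377.20, rounded up to 1385378; 1,385,378 required, 1,385,267 in favor — not approved.

Not approved — the Class II shares did not give the required vote.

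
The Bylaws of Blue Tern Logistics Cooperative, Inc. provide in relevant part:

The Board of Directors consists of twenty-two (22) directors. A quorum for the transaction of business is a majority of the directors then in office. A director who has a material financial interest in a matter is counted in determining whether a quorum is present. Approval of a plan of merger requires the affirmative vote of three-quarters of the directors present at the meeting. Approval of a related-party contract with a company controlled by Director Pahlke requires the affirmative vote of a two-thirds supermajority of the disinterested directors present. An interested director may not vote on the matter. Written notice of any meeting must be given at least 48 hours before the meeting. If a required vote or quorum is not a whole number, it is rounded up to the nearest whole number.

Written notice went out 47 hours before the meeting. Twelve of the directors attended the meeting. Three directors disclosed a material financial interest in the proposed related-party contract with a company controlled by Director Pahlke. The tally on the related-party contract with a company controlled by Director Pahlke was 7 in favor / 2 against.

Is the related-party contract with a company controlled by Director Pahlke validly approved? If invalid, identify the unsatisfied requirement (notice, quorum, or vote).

Invalid — notice requirement not satisfied.

Notice: 47 hours given; 48 required (47 < 48). Not satisfied.
Quorum: 12 present (interested directors count toward quorum); quorum is 12. Satisfied.
Vote: the related-party contract with a company controlled by Director Pahlke requires two-thirds of the disinterested directors present (12 − 3 = 9). 2/3 of 9 = 6, so 6 affirmative votes are needed; 7 voted in favor. Satisfied.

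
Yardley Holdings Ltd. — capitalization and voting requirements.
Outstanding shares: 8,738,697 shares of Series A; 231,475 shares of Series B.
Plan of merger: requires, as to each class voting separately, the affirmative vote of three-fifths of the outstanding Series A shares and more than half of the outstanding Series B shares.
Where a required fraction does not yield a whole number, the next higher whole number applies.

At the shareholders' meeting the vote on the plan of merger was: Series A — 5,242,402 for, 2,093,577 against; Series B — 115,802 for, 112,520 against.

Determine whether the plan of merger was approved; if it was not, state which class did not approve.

Series A: 3/5 of 8738697 = 5243218.20, rounded up to 5243219; 5,243,219 required, 5,242,402 in favor — not approved.
Series B: a majority of 231475 is 115738; 115,738 required, 115,802 in favor — approved.

Not approved — the Series A shares did not give the required vote.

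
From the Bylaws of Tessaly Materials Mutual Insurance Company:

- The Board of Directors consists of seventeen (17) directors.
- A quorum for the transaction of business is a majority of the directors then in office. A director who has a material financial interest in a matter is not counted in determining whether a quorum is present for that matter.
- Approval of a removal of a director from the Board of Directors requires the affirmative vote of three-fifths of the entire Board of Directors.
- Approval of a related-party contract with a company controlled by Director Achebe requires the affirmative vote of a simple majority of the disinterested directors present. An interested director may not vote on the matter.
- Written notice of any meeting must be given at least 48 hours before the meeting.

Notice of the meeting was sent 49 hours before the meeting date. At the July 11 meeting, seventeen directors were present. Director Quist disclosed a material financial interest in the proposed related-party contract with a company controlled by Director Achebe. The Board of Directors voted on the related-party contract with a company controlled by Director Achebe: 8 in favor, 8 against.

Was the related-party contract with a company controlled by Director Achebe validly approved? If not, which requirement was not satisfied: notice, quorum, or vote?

Notice: 49 hours given; 48 required (49 ≥ 48). Satisfied.
Quorum: 17 present, but the 1 interested director does not count, leaving 16. Quorum is 9. Satisfied.
Vote: the related-party contract with a company controlled by Director Achebe requires a majority of the disinterested directors present (17 − 1 = 16). A majority of 16 is 9, so 9 affirmative votes are needed; 8 voted in favor. Not satisfied.

Invalid — vote requirement not satisfied.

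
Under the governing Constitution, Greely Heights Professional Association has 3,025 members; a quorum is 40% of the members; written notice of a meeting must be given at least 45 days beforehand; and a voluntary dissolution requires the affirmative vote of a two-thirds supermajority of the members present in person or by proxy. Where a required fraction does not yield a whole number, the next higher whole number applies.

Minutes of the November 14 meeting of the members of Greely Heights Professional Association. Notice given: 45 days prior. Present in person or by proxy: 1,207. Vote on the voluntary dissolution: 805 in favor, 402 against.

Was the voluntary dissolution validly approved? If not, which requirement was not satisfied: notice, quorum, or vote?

Invalid — quorum requirement not satisfied.

Notice: 45 days given; 45 required. Satisfied.
Quorum: 40% of 3,025 = 1,210; 1,207 present. Not satisfied.
Vote: requires two-thirds of those present (1,207); 2/3 of 1207 = 804.67, rounded up to 805, so 805 needed; 805 in favor. Satisfied.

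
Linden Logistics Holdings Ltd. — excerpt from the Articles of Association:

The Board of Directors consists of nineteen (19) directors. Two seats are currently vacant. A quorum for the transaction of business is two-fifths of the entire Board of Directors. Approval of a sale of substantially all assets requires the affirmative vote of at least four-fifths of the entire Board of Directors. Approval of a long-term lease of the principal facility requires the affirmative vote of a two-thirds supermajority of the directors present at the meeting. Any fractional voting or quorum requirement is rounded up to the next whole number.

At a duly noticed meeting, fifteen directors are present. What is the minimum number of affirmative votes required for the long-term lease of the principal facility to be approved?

The long-term lease of the principal facility requires two-thirds of the directors present (15).
2/3 of 15 = 10.

10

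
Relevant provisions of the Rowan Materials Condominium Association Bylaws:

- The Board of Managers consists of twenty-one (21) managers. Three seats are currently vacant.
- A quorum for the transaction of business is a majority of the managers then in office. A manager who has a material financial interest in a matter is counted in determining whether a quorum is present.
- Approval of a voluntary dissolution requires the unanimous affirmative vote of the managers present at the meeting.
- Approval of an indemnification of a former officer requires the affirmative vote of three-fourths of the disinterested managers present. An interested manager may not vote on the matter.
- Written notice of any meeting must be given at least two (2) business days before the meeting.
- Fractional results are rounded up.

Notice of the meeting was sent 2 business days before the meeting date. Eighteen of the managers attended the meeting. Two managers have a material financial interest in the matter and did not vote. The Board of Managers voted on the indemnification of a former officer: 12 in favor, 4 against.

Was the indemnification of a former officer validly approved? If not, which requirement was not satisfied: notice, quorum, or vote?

Notice: 2 business days given; 2 required (2 ≥ 2). Satisfied.
Quorum: 18 present (interested managers count toward quorum); quorum is 10. Satisfied.
Vote: the indemnification of a former officer requires three-fourths of the disinterested managers present (18 − 2 = 16). 3/4 of 16 = 12, so 12 affirmative votes are needed; 12 voted in favor. Satisfied.

Valid — all requirements satisfied.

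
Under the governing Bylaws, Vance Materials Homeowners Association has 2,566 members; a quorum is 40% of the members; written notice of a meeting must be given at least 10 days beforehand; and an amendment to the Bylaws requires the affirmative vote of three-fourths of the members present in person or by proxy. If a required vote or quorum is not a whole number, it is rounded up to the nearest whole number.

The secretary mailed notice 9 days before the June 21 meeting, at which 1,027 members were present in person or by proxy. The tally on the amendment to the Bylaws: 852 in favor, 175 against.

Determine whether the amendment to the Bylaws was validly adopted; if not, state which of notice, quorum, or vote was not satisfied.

Notice: 9 days given; 10 required. Not satisfied.
Quorum: 40% of 2,566 = 1,026.40, rounded up to 1,027; 1,027 present. Satisfied.
Vote: requires three-fourths of those present (1,027); 3/4 of 1027 = 770.25, rounded up to 771, so 771 needed; 852 in favor. Satisfied.

Invalid — notice requirement not satisfied.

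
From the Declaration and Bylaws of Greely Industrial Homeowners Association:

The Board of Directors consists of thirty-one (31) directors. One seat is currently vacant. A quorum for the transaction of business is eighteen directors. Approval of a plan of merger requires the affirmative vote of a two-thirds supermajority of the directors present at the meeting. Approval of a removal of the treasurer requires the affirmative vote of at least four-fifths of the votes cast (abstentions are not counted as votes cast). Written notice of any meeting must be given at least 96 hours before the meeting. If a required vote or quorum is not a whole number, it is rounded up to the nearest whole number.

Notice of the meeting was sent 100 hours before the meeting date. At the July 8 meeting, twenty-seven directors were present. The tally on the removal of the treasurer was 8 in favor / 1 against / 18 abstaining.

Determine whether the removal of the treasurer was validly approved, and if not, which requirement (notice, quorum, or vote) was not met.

Valid — all requirements satisfied.

Notice: 100 hours given; 96 required (100 ≥ 96). Satisfied.
Quorum: 27 present; quorum is 18. Satisfied.
Vote: the removal of the treasurer requires four-fifths of the votes cast (27 present − 18 abstaining = 9). 4/5 of 9 = 7.20, rounded up to 8, so 8 affirmative votes are needed; 8 voted in favor. Satisfied.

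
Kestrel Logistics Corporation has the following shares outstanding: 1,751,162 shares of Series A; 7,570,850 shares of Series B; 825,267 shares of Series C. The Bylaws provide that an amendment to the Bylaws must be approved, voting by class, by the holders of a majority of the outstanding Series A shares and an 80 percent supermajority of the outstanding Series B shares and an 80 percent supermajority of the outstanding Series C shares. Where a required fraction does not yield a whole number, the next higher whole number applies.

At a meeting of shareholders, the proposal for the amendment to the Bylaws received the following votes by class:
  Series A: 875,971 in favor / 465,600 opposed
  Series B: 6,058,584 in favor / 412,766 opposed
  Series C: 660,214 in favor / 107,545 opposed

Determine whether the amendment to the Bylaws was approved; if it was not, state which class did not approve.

Approved — every class gave the required vote.

Series A: a majority of 1751162 is 875582; 875,582 required, 875,971 in favor — approved.
Series B: 4/5 of 7570850 = 6056680; 6,056,680 required, 6,058,584 in favor — approved.
Series C: 4/5 of 825267 = 660213.60, rounded up to 660214; 660,214 required, 660,214 in favor — approved.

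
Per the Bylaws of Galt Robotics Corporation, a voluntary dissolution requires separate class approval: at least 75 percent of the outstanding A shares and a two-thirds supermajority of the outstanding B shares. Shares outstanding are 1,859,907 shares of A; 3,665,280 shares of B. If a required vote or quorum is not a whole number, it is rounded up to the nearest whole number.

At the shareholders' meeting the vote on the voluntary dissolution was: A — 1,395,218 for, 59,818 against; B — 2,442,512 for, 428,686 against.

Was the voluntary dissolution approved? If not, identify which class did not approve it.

Not approved — the B shares did not give the required vote.

A: 3/4 of 1859907 = 1394930.25, rounded up to 1394931; 1,394,931 required, 1,395,218 in favor — approved.
B: 2/3 of 3665280 = 2443520; 2,443,520 required, 2,442,512 in favor — not approved.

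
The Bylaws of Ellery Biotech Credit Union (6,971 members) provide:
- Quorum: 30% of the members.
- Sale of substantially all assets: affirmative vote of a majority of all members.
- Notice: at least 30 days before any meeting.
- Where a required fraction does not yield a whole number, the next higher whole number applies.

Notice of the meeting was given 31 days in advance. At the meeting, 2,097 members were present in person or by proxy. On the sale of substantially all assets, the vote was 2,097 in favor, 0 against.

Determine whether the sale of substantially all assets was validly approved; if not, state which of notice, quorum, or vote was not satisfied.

Invalid — vote requirement not satisfied.

Notice: 31 days given; 30 required. Satisfied.
Quorum: 30% of 6,971 = 2,091.30, rounded up to 2,092; 2,097 present. Satisfied.
Vote: requires a majority of all members (6,971); a majority of 6971 is 3486, so 3,486 needed; 2,097 in favor. Not satisfied.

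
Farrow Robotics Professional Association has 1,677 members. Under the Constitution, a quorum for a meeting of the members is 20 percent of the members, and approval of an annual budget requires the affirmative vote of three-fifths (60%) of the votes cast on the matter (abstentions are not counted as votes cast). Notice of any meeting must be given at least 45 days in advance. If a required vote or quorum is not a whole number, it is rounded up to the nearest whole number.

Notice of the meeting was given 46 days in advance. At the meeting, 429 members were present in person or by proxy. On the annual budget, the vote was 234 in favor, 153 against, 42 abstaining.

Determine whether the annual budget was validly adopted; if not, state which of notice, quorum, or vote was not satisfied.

Notice: 46 days given; 45 required. Satisfied.
Quorum: 20% of 1,677 = 335.40, rounded up to 336; 429 present. Satisfied.
Vote: requires three-fifths of the votes cast (429 − 42 abstaining = 387); 3/5 of 387 = 232.20, rounded up to 233, so 233 needed; 234 in favor. Satisfied.

Valid — all requirements satisfied.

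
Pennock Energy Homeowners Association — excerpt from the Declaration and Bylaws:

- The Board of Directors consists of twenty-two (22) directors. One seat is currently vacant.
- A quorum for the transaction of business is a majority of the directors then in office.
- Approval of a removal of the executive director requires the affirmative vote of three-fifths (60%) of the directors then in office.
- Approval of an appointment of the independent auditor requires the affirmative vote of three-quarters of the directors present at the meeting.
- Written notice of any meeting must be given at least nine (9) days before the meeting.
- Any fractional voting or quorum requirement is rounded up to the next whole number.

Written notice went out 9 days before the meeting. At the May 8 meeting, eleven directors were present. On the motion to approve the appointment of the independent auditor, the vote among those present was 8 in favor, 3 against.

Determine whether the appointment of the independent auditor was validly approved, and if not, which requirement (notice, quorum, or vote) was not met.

Notice: 9 days given; 9 required (9 ≥ 9). Satisfied.
Quorum: 11 present; quorum is 11. Satisfied.
Vote: the appointment of the independent auditor requires three-fourths of the directors present (11). 3/4 of 11 = 8.25, rounded up to 9, so 9 affirmative votes are needed; 8 voted in favor. Not satisfied.

Invalid — vote requirement not satisfied.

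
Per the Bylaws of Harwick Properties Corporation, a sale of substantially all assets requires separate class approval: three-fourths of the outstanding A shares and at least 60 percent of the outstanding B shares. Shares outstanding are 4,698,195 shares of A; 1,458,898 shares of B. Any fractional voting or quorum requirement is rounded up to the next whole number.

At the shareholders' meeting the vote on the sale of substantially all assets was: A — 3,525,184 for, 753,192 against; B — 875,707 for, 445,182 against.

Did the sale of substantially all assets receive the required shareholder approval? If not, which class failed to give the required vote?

A: 3/4 of 4698195 = 3523646.25, rounded up to 3523647; 3,523,647 required, 3,525,184 in favor — approved.
B: 3/5 of 1458898 = 875338.80, rounded up to 875339; 875,339 required, 875,707 in favor — approved.

Approved — every class gave the required vote.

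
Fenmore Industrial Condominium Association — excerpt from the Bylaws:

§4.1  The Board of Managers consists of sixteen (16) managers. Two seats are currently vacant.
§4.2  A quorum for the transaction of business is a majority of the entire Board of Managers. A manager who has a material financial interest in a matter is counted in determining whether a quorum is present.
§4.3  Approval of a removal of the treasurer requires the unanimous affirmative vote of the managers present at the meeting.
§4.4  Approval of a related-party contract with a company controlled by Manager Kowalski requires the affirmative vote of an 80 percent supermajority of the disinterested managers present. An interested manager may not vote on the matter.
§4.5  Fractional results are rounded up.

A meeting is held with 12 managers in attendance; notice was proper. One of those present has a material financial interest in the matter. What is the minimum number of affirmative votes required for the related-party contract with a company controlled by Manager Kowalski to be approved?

9

The related-party contract with a company controlled by Manager Kowalski requires four-fifths of the disinterested managers present (12 − 1 = 11).
4/5 of 11 = 8.80, rounded up to 9.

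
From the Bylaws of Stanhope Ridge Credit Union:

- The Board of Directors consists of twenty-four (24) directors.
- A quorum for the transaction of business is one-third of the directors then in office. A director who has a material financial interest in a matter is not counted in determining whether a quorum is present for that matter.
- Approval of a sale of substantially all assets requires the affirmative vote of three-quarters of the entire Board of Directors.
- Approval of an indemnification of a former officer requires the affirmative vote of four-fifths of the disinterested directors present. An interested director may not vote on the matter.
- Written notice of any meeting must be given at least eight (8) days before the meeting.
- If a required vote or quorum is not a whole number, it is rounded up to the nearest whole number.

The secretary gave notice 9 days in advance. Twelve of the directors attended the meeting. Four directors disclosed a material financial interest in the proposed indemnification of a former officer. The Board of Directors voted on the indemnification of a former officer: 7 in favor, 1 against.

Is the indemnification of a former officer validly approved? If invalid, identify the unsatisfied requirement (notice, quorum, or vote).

Valid — all requirements satisfied.

Notice: 9 days given; 8 required (9 ≥ 8). Satisfied.
Quorum: 12 present, but the 4 interested directors do not count, leaving 8. Quorum is 8. Satisfied.
Vote: the indemnification of a former officer requires four-fifths of the disinterested directors present (12 − 4 = 8). 4/5 of 8 = 6.40, rounded up to 7, so 7 affirmative votes are needed; 7 voted in favor. Satisfied.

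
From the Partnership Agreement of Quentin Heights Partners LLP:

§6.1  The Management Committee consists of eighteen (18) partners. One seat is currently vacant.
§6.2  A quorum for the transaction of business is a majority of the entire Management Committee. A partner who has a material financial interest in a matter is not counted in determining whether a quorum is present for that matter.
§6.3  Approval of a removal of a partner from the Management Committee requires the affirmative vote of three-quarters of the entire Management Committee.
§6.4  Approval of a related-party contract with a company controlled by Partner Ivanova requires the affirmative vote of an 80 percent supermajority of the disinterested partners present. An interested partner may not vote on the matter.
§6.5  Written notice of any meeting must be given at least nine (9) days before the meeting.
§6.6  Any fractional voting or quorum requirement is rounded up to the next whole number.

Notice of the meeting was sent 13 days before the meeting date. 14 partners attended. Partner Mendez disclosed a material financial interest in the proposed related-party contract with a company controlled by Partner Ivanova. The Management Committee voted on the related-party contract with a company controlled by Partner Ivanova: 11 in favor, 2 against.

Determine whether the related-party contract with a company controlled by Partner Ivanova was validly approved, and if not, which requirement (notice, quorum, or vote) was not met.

Notice: 13 days given; 9 required (13 ≥ 9). Satisfied.
Quorum: 14 present, but the 1 interested partner does not count, leaving 13. Quorum is 10. Satisfied.
Vote: the related-party contract with a company controlled by Partner Ivanova requires four-fifths of the disinterested partners present (14 − 1 = 13). 4/5 of 13 = 10.40, rounded up to 11, so 11 affirmative votes are needed; 11 voted in favor. Satisfied.

Valid — all requirements satisfied.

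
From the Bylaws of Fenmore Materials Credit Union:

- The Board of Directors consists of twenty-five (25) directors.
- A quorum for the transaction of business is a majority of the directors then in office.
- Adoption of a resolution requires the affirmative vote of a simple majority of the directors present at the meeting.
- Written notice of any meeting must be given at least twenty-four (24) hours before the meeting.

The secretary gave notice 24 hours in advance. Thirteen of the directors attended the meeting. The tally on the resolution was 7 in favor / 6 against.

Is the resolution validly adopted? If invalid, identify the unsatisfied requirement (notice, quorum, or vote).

Notice: 24 hours given; 24 required (24 ≥ 24). Satisfied.
Quorum: 13 present; quorum is 13. Satisfied.
Vote: the resolution requires a majority of the directors present (13). A majority of 13 is 7, so 7 affirmative votes are needed; 7 voted in favor. Satisfied.

Valid — all requirements satisfied.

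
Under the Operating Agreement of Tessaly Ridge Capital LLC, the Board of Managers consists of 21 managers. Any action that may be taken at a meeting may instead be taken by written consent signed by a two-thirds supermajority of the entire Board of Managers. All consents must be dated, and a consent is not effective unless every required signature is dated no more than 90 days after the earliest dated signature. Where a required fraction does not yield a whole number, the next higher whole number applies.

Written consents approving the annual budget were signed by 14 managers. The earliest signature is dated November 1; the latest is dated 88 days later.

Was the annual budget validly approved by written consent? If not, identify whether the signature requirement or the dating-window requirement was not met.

Effective — both the signature and dating-window requirements are satisfied.

Signatures required: a two-thirds supermajority of 21 — 2/3 of 21 = 14, so 14 needed; 14 signed. Sufficient.
Dating window: the latest signature is 88 days after the earliest; the limit is 90 days. Within the window.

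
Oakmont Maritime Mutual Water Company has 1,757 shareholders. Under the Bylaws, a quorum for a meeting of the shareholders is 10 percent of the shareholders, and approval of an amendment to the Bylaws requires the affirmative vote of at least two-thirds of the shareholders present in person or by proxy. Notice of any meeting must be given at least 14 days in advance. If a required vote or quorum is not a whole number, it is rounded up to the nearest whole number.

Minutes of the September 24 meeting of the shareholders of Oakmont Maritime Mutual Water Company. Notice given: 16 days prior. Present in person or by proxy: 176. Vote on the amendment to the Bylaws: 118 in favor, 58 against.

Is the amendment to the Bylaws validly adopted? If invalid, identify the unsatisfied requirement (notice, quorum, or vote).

Valid — all requirements satisfied.

Notice: 16 days given; 14 required. Satisfied.
Quorum: 10% of 1,757 = 175.70, rounded up to 176; 176 present. Satisfied.
Vote: requires two-thirds of those present (176); 2/3 of 176 = 117.33, rounded up to 118, so 118 needed; 118 in favor. Satisfied.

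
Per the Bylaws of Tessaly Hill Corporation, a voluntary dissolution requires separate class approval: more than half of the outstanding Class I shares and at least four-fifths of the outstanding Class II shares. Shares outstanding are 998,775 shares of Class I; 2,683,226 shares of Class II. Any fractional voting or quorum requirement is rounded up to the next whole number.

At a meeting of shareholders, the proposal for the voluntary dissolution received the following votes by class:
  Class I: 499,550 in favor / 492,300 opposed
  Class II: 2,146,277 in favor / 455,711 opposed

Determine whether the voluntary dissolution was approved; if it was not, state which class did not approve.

Not approved — the Class II shares did not give the required vote.

Class I: a majority of 998775 is 499388; 499,388 required, 499,550 in favor — approved.
Class II: 4/5 of 2683226 = 2146580.80, rounded up to 2146581; 2,146,581 required, 2,146,277 in favor — not approved.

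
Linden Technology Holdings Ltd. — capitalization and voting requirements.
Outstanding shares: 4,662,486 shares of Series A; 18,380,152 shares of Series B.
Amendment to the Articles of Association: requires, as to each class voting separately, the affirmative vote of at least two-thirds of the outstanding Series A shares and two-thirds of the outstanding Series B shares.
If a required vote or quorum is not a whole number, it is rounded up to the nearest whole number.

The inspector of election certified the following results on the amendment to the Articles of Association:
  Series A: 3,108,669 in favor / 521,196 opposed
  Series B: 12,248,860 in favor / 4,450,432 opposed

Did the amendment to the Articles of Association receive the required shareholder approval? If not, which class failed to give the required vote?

Not approved — the Series B shares did not give the required vote.

Series A: 2/3 of 4662486 = 3108324; 3,108,324 required, 3,108,669 in favor — approved.
Series B: 2/3 of 18380152 = 12253434.67, rounded up to 12253435; 12,253,435 required, 12,248,860 in favor — not approved.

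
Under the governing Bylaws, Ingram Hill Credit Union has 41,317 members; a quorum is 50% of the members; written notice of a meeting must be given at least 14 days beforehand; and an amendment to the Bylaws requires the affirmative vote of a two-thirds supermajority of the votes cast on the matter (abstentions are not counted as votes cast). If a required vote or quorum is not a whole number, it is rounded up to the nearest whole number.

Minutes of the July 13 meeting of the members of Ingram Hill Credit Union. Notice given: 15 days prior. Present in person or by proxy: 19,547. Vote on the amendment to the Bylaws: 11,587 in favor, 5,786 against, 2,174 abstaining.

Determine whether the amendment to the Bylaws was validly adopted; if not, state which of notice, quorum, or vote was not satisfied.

Invalid — quorum requirement not satisfied.

Notice: 15 days given; 14 required. Satisfied.
Quorum: 50% of 41,317 = 20,658.50, rounded up to 20,659; 19,547 present. Not satisfied.
Vote: requires two-thirds of the votes cast (19,547 − 2,174 abstaining = 17,373); 2/3 of 17373 = 11582, so 11,582 needed; 11,587 in favor. Satisfied.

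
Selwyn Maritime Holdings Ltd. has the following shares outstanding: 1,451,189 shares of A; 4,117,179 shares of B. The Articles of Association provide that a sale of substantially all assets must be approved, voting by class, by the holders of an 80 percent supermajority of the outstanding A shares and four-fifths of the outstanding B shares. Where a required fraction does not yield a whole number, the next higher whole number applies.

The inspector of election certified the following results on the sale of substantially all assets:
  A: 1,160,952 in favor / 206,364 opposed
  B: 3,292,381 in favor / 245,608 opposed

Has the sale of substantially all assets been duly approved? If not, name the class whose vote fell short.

Not approved — the B shares did not give the required vote.

A: 4/5 of 1451189 = 1160951.20, rounded up to 1160952; 1,160,952 required, 1,160,952 in favor — approved.
B: 4/5 of 4117179 = 3293743.20, rounded up to 3293744; 3,293,744 required, 3,292,381 in favor — not approved.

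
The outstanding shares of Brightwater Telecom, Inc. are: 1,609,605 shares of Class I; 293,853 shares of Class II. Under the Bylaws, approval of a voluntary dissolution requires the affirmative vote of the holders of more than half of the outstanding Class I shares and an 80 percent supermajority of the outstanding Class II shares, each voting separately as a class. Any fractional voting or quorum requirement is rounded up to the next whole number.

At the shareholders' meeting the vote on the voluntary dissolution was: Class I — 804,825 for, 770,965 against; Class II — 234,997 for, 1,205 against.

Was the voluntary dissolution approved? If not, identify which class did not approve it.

Class I: a majority of 1609605 is 804803; 804,803 required, 804,825 in favor — approved.
Class II: 4/5 of 293853 = 235082.40, rounded up to 235083; 235,083 required, 234,997 in favor — not approved.

Not approved — the Class II shares did not give the required vote.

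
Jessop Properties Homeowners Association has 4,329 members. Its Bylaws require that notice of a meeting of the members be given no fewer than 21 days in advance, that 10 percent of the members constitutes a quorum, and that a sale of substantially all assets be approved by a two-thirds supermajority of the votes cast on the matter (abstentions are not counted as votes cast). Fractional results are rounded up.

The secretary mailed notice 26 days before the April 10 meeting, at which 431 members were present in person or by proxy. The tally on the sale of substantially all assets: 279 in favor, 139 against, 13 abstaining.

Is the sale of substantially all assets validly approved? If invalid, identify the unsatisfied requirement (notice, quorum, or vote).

Notice: 26 days given; 21 required. Satisfied.
Quorum: 10% of 4,329 = 432.90, rounded up to 433; 431 present. Not satisfied.
Vote: requires two-thirds of the votes cast (431 − 13 abstaining = 418); 2/3 of 418 = 278.67, rounded up to 279, so 279 needed; 279 in favor. Satisfied.

Invalid — quorum requirement not satisfied.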